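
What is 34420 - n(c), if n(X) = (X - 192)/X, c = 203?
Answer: 6987249/203 ≈ 34420.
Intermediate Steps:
n(X) = (-192 + X)/X
34420 - n(c) = 34420 - (-192 + 203)/203 = 34420 - 11/203 = 6987249/203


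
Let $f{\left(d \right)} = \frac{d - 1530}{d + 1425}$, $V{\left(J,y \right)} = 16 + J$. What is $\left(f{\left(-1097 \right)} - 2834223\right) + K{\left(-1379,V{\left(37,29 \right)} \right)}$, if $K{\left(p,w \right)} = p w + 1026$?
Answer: $- \frac{953263779}{328} \approx -2.9063 \cdot 10^{6}$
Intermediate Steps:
$f{\left(d \right)} = \frac{-1530 + d}{1425 + d}$
$K{\left(p,w \right)} = 1026 + p w$
$\left(f{\left(-1097 \right)} - 2834223\right) + K{\left(-1379,V{\left(37,29 \right)} \right)} = \left(\frac{-1530 - 1097}{1425 - 1097} - 2834223\right) + \left(1026 - 1379 \left(16 + 37\right)\right) = \left(\frac{1}{328} \left(-2627\right) - 2834223\right) + \left(1026 - 73087\right) = \left(- \frac{2627}{328} - 2834223\right) - 72061 = - \frac{929627771}{328} - 72061 = - \frac{953263779}{328}$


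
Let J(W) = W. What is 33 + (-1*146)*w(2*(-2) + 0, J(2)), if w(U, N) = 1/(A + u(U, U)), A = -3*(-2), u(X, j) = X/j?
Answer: 85/7 ≈ 12.143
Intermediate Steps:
A = 6
w(U, N) = ⅐ (w(U, N) = 1/(6 + U/U) = 1/(6 + 1) = 1/7 = ⅐)
33 + (-1*146)*w(2*(-2) + 0, J(2)) = 33 - 1*146*(⅐) = 33 - 146*⅐ = 33 - 146/7 = 85/7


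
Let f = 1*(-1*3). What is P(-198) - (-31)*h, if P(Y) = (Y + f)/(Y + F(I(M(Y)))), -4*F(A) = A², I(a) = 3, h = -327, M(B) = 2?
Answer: -2706311/267 ≈ -10136.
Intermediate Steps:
f = -3 (f = 1*(-3) = -3)
F(A) = -A²/4
P(Y) = (-3 + Y)/(-9/4 + Y) (P(Y) = (Y - 3)/(Y - ¼*3²) = (-3 + Y)/(Y - ¼*9) = (-3 + Y)/(Y - 9/4) = (-3 + Y)/(-9/4 + Y))
P(-198) - (-31)*h = 4*(-3 - 198)/(-9 + 4*(-198)) - (-31)*(-327) = 4*(-201)/(-9 - 792) - 1*10137 = 4*(-201)/(-801) - 10137 = 4*(-1/801)*(-201) - 10137 = 268/267 - 10137 = -2706311/267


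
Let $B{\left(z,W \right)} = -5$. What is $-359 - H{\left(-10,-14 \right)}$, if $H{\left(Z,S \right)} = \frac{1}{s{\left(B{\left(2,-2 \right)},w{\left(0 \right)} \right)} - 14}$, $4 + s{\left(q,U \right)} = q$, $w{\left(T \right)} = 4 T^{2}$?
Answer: $- \frac{8256}{23} \approx -358.96$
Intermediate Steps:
$s{\left(q,U \right)} = -4 + q$
$H{\left(Z,S \right)} = - \frac{1}{23}$ ($H{\left(Z,S \right)} = \frac{1}{\left(-4 - 5\right) - 14} = \frac{1}{-9 - 14} = \frac{1}{-23} = - \frac{1}{23}$)
$-359 - H{\left(-10,-14 \right)} = -359 - - \frac{1}{23} = -359 + \frac{1}{23} = - \frac{8256}{23}$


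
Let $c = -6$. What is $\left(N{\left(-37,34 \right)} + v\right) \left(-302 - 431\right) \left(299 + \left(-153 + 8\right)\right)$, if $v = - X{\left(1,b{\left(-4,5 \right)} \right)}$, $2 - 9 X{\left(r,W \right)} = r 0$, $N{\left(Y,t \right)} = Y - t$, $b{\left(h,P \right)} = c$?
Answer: $\frac{72357362}{9} \approx 8.0397 \cdot 10^{6}$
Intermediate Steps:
$b{\left(h,P \right)} = -6$
$X{\left(r,W \right)} = \frac{2}{9}$ ($X{\left(r,W \right)} = \frac{2}{9} - \frac{r 0}{9} = \frac{2}{9} - 0 = \frac{2}{9} + 0 = \frac{2}{9}$)
$v = - \frac{2}{9}$ ($v = \left(-1\right) \frac{2}{9} = - \frac{2}{9} \approx -0.22222$)
$\left(N{\left(-37,34 \right)} + v\right) \left(-302 - 431\right) \left(299 + \left(-153 + 8\right)\right) = \left(\left(-37 - 34\right) - \frac{2}{9}\right) \left(-302 - 431\right) \left(299 + \left(-153 + 8\right)\right) = \left(\left(-37 - 34\right) - \frac{2}{9}\right) \left(- 733 \left(299 - 145\right)\right) = \left(-71 - \frac{2}{9}\right) \left(\left(-733\right) 154\right) = \left(- \frac{641}{9}\right) \left(-112882\right) = \frac{72357362}{9}$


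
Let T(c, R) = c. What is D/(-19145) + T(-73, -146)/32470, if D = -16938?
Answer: 21943171/24865526 ≈ 0.88247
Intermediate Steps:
D/(-19145) + T(-73, -146)/32470 = -16938/(-19145) - 73/32470 = -16938*(-1/19145) - 73*1/32470 = 16938/19145 - 73/32470 = 21943171/24865526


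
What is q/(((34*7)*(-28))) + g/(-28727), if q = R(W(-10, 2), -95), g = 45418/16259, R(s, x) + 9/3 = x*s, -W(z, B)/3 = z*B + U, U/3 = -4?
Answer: 4260797863487/3112569760552 ≈ 1.3689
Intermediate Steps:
U = -12 (U = 3*(-4) = -12)
W(z, B) = 36 - 3*B*z (W(z, B) = -3*(z*B - 12) = -3*(B*z - 12) = -3*(-12 + B*z) = 36 - 3*B*z)
R(s, x) = -3 + s*x (R(s, x) = -3 + x*s = -3 + s*x)
g = 45418/16259 (g = 45418*(1/16259) = 45418/16259 ≈ 2.7934)
q = -9123 (q = -3 + (36 - 3*2*(-10))*(-95) = -3 + (36 + 60)*(-95) = -3 + 96*(-95) = -3 - 9120 = -9123)
q/(((34*7)*(-28))) + g/(-28727) = -9123/((34*7)*(-28)) + (45418/16259)/(-28727) = -9123/(238*(-28)) + (45418/16259)*(-1/28727) = -9123/(-6664) - 45418/467072293 = -9123*(-1/6664) - 45418/467072293 = 9123/6664 - 45418/467072293 = 4260797863487/3112569760552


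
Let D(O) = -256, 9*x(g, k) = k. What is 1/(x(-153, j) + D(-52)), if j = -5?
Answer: -9/2309 ≈ -0.0038978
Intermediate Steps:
x(g, k) = k/9
1/(x(-153, j) + D(-52)) = 1/((⅑)*(-5) - 256) = 1/(-5/9 - 256) = 1/(-2309/9) = -9/2309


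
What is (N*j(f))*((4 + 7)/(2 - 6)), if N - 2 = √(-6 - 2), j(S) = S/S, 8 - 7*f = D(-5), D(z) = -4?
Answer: -11/2 - 11*I*√2/2 ≈ -5.5 - 7.7782*I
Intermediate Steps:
f = 12/7 (f = 8/7 - ⅐*(-4) = 8/7 + 4/7 = 12/7 ≈ 1.7143)
j(S) = 1
N = 2 + 2*I*√2 (N = 2 + √(-6 - 2) = 2 + √(-8) = 2 + 2*I*√2 ≈ 2.0 + 2.8284*I)
(N*j(f))*((4 + 7)/(2 - 6)) = ((2 + 2*I*√2)*1)*((4 + 7)/(2 - 6)) = (2 + 2*I*√2)*(11/(-4)) = (2 + 2*I*√2)*(11*(-¼)) = (2 + 2*I*√2)*(-11/4) = -11/2 - 11*I*√2/2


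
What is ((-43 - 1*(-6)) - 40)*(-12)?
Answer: 924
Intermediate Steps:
((-43 - 1*(-6)) - 40)*(-12) = ((-43 + 6) - 40)*(-12) = (-37 - 40)*(-12) = -77*(-12) = 924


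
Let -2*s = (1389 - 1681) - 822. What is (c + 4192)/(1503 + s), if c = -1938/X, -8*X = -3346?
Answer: 1751366/861595 ≈ 2.0327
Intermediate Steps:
s = 557 (s = -((1389 - 1681) - 822)/2 = -(-292 - 822)/2 = -½*(-1114) = 557)
X = 1673/4 (X = -⅛*(-3346) = 1673/4 ≈ 418.25)
c = -7752/1673 (c = -1938/1673/4 = -1938*4/1673 = -7752/1673 ≈ -4.6336)
(c + 4192)/(1503 + s) = (-7752/1673 + 4192)/(1503 + 557) = (7005464/1673)/2060 = (7005464/1673)*(1/2060) = 1751366/861595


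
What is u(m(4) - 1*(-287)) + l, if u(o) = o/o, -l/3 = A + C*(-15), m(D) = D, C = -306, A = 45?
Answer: -13904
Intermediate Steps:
l = -13905 (l = -3*(45 - 306*(-15)) = -3*(45 + 4590) = -3*4635 = -13905)
u(o) = 1
u(m(4) - 1*(-287)) + l = 1 - 13905 = -13904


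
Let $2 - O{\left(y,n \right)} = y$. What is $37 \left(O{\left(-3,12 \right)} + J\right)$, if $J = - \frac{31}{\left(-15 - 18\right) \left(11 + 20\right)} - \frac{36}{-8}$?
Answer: $\frac{23273}{66} \approx 352.62$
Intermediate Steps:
$O{\left(y,n \right)} = 2 - y$
$J = \frac{299}{66}$ ($J = - \frac{31}{\left(-33\right) 31} - - \frac{9}{2} = - \frac{31}{-1023} + \frac{9}{2} = \left(-31\right) \left(- \frac{1}{1023}\right) + \frac{9}{2} = \frac{1}{33} + \frac{9}{2} = \frac{299}{66} \approx 4.5303$)
$37 \left(O{\left(-3,12 \right)} + J\right) = 37 \left(\left(2 - -3\right) + \frac{299}{66}\right) = 37 \left(\left(2 + 3\right) + \frac{299}{66}\right) = 37 \left(5 + \frac{299}{66}\right) = 37 \cdot \frac{629}{66} = \frac{23273}{66}$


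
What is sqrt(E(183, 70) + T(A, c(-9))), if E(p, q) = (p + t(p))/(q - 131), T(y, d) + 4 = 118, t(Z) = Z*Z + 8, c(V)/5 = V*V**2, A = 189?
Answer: I*sqrt(1630286)/61 ≈ 20.932*I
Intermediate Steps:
c(V) = 5*V**3 (c(V) = 5*(V*V**2) = 5*V**3)
t(Z) = 8 + Z**2 (t(Z) = Z**2 + 8 = 8 + Z**2)
T(y, d) = 114 (T(y, d) = -4 + 118 = 114)
E(p, q) = (8 + p + p**2)/(-131 + q) (E(p, q) = (p + (8 + p**2))/(q - 131) = (8 + p + p**2)/(-131 + q))
sqrt(E(183, 70) + T(A, c(-9))) = sqrt((8 + 183 + 183**2)/(-131 + 70) + 114) = sqrt((8 + 183 + 33489)/(-61) + 114) = sqrt(-1/61*33680 + 114) = sqrt(-33680/61 + 114) = sqrt(-26726/61) = I*sqrt(1630286)/61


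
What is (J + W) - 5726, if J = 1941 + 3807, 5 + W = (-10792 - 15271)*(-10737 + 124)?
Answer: 276606636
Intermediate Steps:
W = 276606614 (W = -5 + (-10792 - 15271)*(-10737 + 124) = -5 - 26063*(-10613) = -5 + 276606619 = 276606614)
J = 5748
(J + W) - 5726 = (5748 + 276606614) - 5726 = 276612362 - 5726 = 276606636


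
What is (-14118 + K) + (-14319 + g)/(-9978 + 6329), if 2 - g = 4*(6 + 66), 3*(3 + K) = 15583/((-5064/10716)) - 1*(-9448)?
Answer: -33814896057/1539878 ≈ -21959.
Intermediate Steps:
K = -3310787/422 (K = -3 + (15583/((-5064/10716)) - 1*(-9448))/3 = -3 + (15583/((-5064*1/10716)) + 9448)/3 = -3 + (15583/(-422/893) + 9448)/3 = -3 + (15583*(-893/422) + 9448)/3 = -3 + (-13915619/422 + 9448)/3 = -3 + (1/3)*(-9928563/422) = -3 - 3309521/422 = -3310787/422 ≈ -7845.5)
g = -286 (g = 2 - 4*(6 + 66) = 2 - 4*72 = 2 - 1*288 = 2 - 288 = -286)
(-14118 + K) + (-14319 + g)/(-9978 + 6329) = (-14118 - 3310787/422) + (-14319 - 286)/(-9978 + 6329) = -9268583/422 - 14605/(-3649) = -9268583/422 - 14605*(-1/3649) = -9268583/422 + 14605/3649 = -33814896057/1539878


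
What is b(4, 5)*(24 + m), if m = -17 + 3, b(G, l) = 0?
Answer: 0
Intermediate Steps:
m = -14
b(4, 5)*(24 + m) = 0*(24 - 14) = 0*10 = 0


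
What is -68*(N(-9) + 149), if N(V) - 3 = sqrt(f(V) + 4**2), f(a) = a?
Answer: -10336 - 68*sqrt(7) ≈ -10516.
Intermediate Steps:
N(V) = 3 + sqrt(16 + V) (N(V) = 3 + sqrt(V + 4**2) = 3 + sqrt(V + 16) = 3 + sqrt(16 + V))
-68*(N(-9) + 149) = -68*((3 + sqrt(16 - 9)) + 149) = -68*((3 + sqrt(7)) + 149) = -68*(152 + sqrt(7)) = -10336 - 68*sqrt(7)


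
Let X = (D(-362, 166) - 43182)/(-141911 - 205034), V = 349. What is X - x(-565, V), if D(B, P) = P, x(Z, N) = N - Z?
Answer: -317064714/346945 ≈ -913.88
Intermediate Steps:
X = 43016/346945 (X = (166 - 43182)/(-141911 - 205034) = -43016/(-346945) = -43016*(-1/346945) = 43016/346945 ≈ 0.12399)
X - x(-565, V) = 43016/346945 - (349 - 1*(-565)) = 43016/346945 - (349 + 565) = 43016/346945 - 1*914 = 43016/346945 - 914 = -317064714/346945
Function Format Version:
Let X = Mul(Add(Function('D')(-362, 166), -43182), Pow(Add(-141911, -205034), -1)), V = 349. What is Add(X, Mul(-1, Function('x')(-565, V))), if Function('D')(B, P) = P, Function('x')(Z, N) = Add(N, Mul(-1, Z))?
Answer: Rational(-317064714, 346945) ≈ -913.88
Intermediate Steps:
X = Rational(43016, 346945) (X = Mul(Add(166, -43182), Pow(Add(-141911, -205034), -1)) = Mul(-43016, Pow(-346945, -1)) = Mul(-43016, Rational(-1, 346945)) = Rational(43016, 346945) ≈ 0.12399)
Add(X, Mul(-1, Function('x')(-565, V))) = Add(Rational(43016, 346945), Mul(-1, Add(349, Mul(-1, -565)))) = Add(Rational(43016, 346945), Mul(-1, Add(349, 565))) = Add(Rational(43016, 346945), Mul(-1, 914)) = Add(Rational(43016, 346945), -914) = Rational(-317064714, 346945)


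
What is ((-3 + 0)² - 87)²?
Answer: 6084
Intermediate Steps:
((-3 + 0)² - 87)² = ((-3)² - 87)² = (9 - 87)² = (-78)² = 6084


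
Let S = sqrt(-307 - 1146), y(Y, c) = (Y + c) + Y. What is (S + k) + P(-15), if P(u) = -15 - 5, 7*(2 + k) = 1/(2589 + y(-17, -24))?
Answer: -389773/17717 + I*sqrt(1453) ≈ -22.0 + 38.118*I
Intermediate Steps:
y(Y, c) = c + 2*Y
k = -35433/17717 (k = -2 + 1/(7*(2589 + (-24 + 2*(-17)))) = -2 + 1/(7*(2589 + (-24 - 34))) = -2 + 1/(7*(2589 - 58)) = -2 + (1/7)/2531 = -2 + (1/7)*(1/2531) = -2 + 1/17717 = -35433/17717 ≈ -1.9999)
P(u) = -20
S = I*sqrt(1453) (S = sqrt(-1453) = I*sqrt(1453) ≈ 38.118*I)
(S + k) + P(-15) = (I*sqrt(1453) - 35433/17717) - 20 = (-35433/17717 + I*sqrt(1453)) - 20 = -389773/17717 + I*sqrt(1453)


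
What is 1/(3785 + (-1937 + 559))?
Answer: 1/2407 ≈ 0.00041546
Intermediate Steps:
1/(3785 + (-1937 + 559)) = 1/(3785 - 1378) = 1/2407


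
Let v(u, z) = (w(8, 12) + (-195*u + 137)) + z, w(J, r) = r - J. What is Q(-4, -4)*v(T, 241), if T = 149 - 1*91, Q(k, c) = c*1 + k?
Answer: 87424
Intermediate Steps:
Q(k, c) = c + k
T = 58 (T = 149 - 91 = 58)
v(u, z) = 141 + z - 195*u (v(u, z) = ((12 - 1*8) + (-195*u + 137)) + z = ((12 - 8) + (137 - 195*u)) + z = (4 + (137 - 195*u)) + z = (141 - 195*u) + z = 141 + z - 195*u)
Q(-4, -4)*v(T, 241) = (-4 - 4)*(141 + 241 - 195*58) = -8*(141 + 241 - 11310) = -8*(-10928) = 87424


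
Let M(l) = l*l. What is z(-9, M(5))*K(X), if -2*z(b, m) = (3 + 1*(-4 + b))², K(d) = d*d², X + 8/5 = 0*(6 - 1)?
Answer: 1024/5 ≈ 204.80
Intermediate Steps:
X = -8/5 (X = -8/5 + 0*(6 - 1) = -8/5 + 0*5 = -8/5 + 0 = -8/5 ≈ -1.6000)
M(l) = l²
K(d) = d³
z(b, m) = -(-1 + b)²/2 (z(b, m) = -(3 + 1*(-4 + b))²/2 = -(3 + (-4 + b))²/2 = -(-1 + b)²/2)
z(-9, M(5))*K(X) = (-(-1 - 9)²/2)*(-8/5)³ = -½*(-10)²*(-512/125) = -½*100*(-512/125) = -50*(-512/125) = 1024/5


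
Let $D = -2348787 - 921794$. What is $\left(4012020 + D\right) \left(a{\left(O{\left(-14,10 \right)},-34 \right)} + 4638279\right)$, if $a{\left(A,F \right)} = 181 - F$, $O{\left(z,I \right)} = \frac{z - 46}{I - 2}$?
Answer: $3439160352866$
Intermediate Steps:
$D = -3270581$ ($D = -2348787 - 921794 = -3270581$)
$O{\left(z,I \right)} = \frac{-46 + z}{-2 + I}$
$\left(4012020 + D\right) \left(a{\left(O{\left(-14,10 \right)},-34 \right)} + 4638279\right) = \left(4012020 - 3270581\right) \left(\left(181 - -34\right) + 4638279\right) = 741439 \left(\left(181 + 34\right) + 4638279\right) = 741439 \left(215 + 4638279\right) = 741439 \cdot 4638494 = 3439160352866$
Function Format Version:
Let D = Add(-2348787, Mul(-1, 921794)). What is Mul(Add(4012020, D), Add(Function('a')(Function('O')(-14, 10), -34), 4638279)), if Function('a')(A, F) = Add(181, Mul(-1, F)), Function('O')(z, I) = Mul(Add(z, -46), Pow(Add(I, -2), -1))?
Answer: 3439160352866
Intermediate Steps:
D = -3270581 (D = Add(-2348787, -921794) = -3270581)
Function('O')(z, I) = Mul(Pow(Add(-2, I), -1), Add(-46, z)) (Function('O')(z, I) = Mul(Add(-46, z), Pow(Add(-2, I), -1)) = Mul(Pow(Add(-2, I), -1), Add(-46, z)))
Mul(Add(4012020, D), Add(Function('a')(Function('O')(-14, 10), -34), 4638279)) = Mul(Add(4012020, -3270581), Add(Add(181, Mul(-1, -34)), 4638279)) = Mul(741439, Add(Add(181, 34), 4638279)) = Mul(741439, Add(215, 4638279)) = Mul(741439, 4638494) = 3439160352866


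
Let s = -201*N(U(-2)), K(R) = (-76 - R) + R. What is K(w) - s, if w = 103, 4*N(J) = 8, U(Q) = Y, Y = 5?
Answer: 326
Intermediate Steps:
U(Q) = 5
N(J) = 2 (N(J) = (1/4)*8 = 2)
K(R) = -76
s = -402 (s = -201*2 = -402)
K(w) - s = -76 - 1*(-402) = -76 + 402 = 326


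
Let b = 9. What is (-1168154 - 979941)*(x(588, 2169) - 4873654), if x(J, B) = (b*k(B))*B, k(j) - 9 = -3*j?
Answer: 282949462081640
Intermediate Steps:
k(j) = 9 - 3*j
x(J, B) = B*(81 - 27*B) (x(J, B) = (9*(9 - 3*B))*B = (81 - 27*B)*B = B*(81 - 27*B))
(-1168154 - 979941)*(x(588, 2169) - 4873654) = (-1168154 - 979941)*(27*2169*(3 - 1*2169) - 4873654) = -2148095*(27*2169*(3 - 2169) - 4873654) = -2148095*(27*2169*(-2166) - 4873654) = -2148095*(-126847458 - 4873654) = -2148095*(-131721112) = 282949462081640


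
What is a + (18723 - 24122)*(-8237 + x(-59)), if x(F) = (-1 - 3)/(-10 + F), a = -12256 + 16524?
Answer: 3068810743/69 ≈ 4.4476e+7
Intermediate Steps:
a = 4268
x(F) = -4/(-10 + F)
a + (18723 - 24122)*(-8237 + x(-59)) = 4268 + (18723 - 24122)*(-8237 - 4/(-10 - 59)) = 4268 - 5399*(-8237 - 4/(-69)) = 4268 - 5399*(-8237 - 4*(-1/69)) = 4268 - 5399*(-8237 + 4/69) = 4268 - 5399*(-568349/69) = 4268 + 3068516251/69 = 3068810743/69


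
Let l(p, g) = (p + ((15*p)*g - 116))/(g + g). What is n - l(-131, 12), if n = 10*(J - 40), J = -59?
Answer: 67/24 ≈ 2.7917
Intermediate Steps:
l(p, g) = (-116 + p + 15*g*p)/(2*g) (l(p, g) = (p + (15*g*p - 116))/((2*g)) = (p + (-116 + 15*g*p))*(1/(2*g)) = (-116 + p + 15*g*p)*(1/(2*g)) = (-116 + p + 15*g*p)/(2*g))
n = -990 (n = 10*(-59 - 40) = 10*(-99) = -990)
n - l(-131, 12) = -990 - (-116 - 131 + 15*12*(-131))/(2*12) = -990 - (-116 - 131 - 23580)/(2*12) = -990 - (-23827)/(2*12) = -990 - 1*(-23827/24) = -990 + 23827/24 = 67/24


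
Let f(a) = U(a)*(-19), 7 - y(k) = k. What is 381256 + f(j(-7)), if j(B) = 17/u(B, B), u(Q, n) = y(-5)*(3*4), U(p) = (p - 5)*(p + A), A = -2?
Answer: 7902104669/20736 ≈ 3.8108e+5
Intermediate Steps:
y(k) = 7 - k
U(p) = (-5 + p)*(-2 + p) (U(p) = (p - 5)*(p - 2) = (-5 + p)*(-2 + p))
u(Q, n) = 144 (u(Q, n) = (7 - 1*(-5))*(3*4) = (7 + 5)*12 = 12*12 = 144)
j(B) = 17/144
f(a) = -190 - 19*a**2 + 133*a (f(a) = (10 + a**2 - 7*a)*(-19) = -190 - 19*a**2 + 133*a)
381256 + f(j(-7)) = 381256 + (-190 - 19*(17/144)**2 + 133*(17/144)) = 381256 + (-190 - 19*289/20736 + 2261/144) = 381256 + (-190 - 5491/20736 + 2261/144) = 381256 - 3619747/20736 = 7902104669/20736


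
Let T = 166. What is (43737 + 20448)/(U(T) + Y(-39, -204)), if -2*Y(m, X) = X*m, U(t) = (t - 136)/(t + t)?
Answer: -3551570/220111 ≈ -16.135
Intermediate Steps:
U(t) = (-136 + t)/(2*t) (U(t) = (-136 + t)/((2*t)) = (-136 + t)*(1/(2*t)) = (-136 + t)/(2*t))
Y(m, X) = -X*m/2
(43737 + 20448)/(U(T) + Y(-39, -204)) = (43737 + 20448)/((1/2)*(-136 + 166)/166 - 1/2*(-204)*(-39)) = 64185/((1/2)*(1/166)*30 - 3978) = 64185/(15/166 - 3978) = 64185/(-660333/166) = 64185*(-166/660333) = -3551570/220111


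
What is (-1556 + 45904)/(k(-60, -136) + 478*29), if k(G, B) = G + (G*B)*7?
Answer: 22174/35461 ≈ 0.62531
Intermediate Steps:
k(G, B) = G + 7*B*G (k(G, B) = G + (B*G)*7 = G + 7*B*G)
(-1556 + 45904)/(k(-60, -136) + 478*29) = (-1556 + 45904)/(-60*(1 + 7*(-136)) + 478*29) = 44348/(-60*(1 - 952) + 13862) = 44348/(-60*(-951) + 13862) = 44348/(57060 + 13862) = 44348/70922 = 44348*(1/70922) = 22174/35461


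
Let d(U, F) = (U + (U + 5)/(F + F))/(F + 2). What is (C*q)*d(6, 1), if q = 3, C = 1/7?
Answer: 23/14 ≈ 1.6429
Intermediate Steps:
C = ⅐ ≈ 0.14286
d(U, F) = (U + (5 + U)/(2*F))/(2 + F) (d(U, F) = (U + (5 + U)/((2*F)))/(2 + F) = (U + (5 + U)*(1/(2*F)))/(2 + F) = (U + (5 + U)/(2*F))/(2 + F))
(C*q)*d(6, 1) = ((⅐)*3)*((½)*(5 + 6 + 2*1*6)/(1*(2 + 1))) = 3*((½)*1*(5 + 6 + 12)/3)/7 = 3*((½)*1*(⅓)*23)/7 = (3/7)*(23/6) = 23/14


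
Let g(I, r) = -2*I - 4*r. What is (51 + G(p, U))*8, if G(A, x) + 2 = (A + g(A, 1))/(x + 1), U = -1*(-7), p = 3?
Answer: 385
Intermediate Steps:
g(I, r) = -4*r - 2*I
U = 7
G(A, x) = -2 + (-4 - A)/(1 + x) (G(A, x) = -2 + (A + (-4*1 - 2*A))/(x + 1) = -2 + (A + (-4 - 2*A))/(1 + x) = -2 + (-4 - A)/(1 + x))
(51 + G(p, U))*8 = (51 + (-6 - 1*3 - 2*7)/(1 + 7))*8 = (51 + (-6 - 3 - 14)/8)*8 = (51 + (1/8)*(-23))*8 = (51 - 23/8)*8 = (385/8)*8 = 385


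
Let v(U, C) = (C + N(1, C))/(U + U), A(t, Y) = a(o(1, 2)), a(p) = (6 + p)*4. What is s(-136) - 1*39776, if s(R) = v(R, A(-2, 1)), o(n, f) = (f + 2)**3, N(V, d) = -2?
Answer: -5409675/136 ≈ -39777.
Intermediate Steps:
o(n, f) = (2 + f)**3
a(p) = 24 + 4*p
A(t, Y) = 280 (A(t, Y) = 24 + 4*(2 + 2)**3 = 24 + 4*4**3 = 24 + 4*64 = 24 + 256 = 280)
v(U, C) = (-2 + C)/(2*U) (v(U, C) = (C - 2)/(U + U) = (-2 + C)/((2*U)) = (-2 + C)*(1/(2*U)) = (-2 + C)/(2*U))
s(R) = 139/R (s(R) = (-2 + 280)/(2*R) = (1/2)*278/R = 139/R)
s(-136) - 1*39776 = 139/(-136) - 1*39776 = 139*(-1/136) - 39776 = -139/136 - 39776 = -5409675/136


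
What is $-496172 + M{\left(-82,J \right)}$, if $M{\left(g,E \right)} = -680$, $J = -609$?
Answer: $-496852$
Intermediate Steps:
$-496172 + M{\left(-82,J \right)} = -496172 - 680 = -496852$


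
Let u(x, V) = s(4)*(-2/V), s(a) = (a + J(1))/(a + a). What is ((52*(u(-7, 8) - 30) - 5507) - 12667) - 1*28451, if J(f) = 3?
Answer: -385571/8 ≈ -48196.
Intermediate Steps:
s(a) = (3 + a)/(2*a) (s(a) = (a + 3)/(a + a) = (3 + a)/((2*a)) = (3 + a)*(1/(2*a)) = (3 + a)/(2*a))
u(x, V) = -7/(4*V) (u(x, V) = ((1/2)*(3 + 4)/4)*(-2/V) = ((1/2)*(1/4)*7)*(-2/V) = 7*(-2/V)/8 = -7/(4*V))
((52*(u(-7, 8) - 30) - 5507) - 12667) - 1*28451 = ((52*(-7/4/8 - 30) - 5507) - 12667) - 1*28451 = ((52*(-7/4*1/8 - 30) - 5507) - 12667) - 28451 = ((52*(-7/32 - 30) - 5507) - 12667) - 28451 = ((52*(-967/32) - 5507) - 12667) - 28451 = ((-12571/8 - 5507) - 12667) - 28451 = (-56627/8 - 12667) - 28451 = -157963/8 - 28451 = -385571/8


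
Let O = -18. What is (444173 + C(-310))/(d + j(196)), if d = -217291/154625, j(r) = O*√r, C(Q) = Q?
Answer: -68632316375/39182791 ≈ -1751.6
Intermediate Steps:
j(r) = -18*√r
d = -217291/154625 (d = -217291*1/154625 = -217291/154625 ≈ -1.4053)
(444173 + C(-310))/(d + j(196)) = (444173 - 310)/(-217291/154625 - 18*√196) = 443863/(-217291/154625 - 18*14) = 443863/(-217291/154625 - 252) = 443863/(-39182791/154625) = 443863*(-154625/39182791) = -68632316375/39182791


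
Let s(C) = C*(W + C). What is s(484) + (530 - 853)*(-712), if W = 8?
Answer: 468104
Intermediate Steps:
s(C) = C*(8 + C)
s(484) + (530 - 853)*(-712) = 484*(8 + 484) + (530 - 853)*(-712) = 484*492 - 323*(-712) = 238128 + 229976 = 468104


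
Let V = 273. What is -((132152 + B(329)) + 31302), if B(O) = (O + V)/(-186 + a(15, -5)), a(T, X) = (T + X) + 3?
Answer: -28276940/173 ≈ -1.6345e+5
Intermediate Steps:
a(T, X) = 3 + T + X
B(O) = -273/173 - O/173 (B(O) = (O + 273)/(-186 + (3 + 15 - 5)) = (273 + O)/(-186 + 13) = (273 + O)/(-173) = (273 + O)*(-1/173) = -273/173 - O/173)
-((132152 + B(329)) + 31302) = -((132152 + (-273/173 - 1/173*329)) + 31302) = -((132152 + (-273/173 - 329/173)) + 31302) = -((132152 - 602/173) + 31302) = -(22861694/173 + 31302) = -1*28276940/173 = -28276940/173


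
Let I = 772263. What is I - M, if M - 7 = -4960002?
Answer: 5732258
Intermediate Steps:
M = -4959995 (M = 7 - 4960002 = -4959995)
I - M = 772263 - 1*(-4959995) = 772263 + 4959995 = 5732258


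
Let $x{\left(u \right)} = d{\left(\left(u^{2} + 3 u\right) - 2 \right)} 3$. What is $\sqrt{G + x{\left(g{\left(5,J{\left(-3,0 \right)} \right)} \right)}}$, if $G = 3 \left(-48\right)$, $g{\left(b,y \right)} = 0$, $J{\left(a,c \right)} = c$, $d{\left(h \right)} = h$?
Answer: $5 i \sqrt{6} \approx 12.247 i$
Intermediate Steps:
$x{\left(u \right)} = -6 + 3 u^{2} + 9 u$ ($x{\left(u \right)} = \left(\left(u^{2} + 3 u\right) - 2\right) 3 = \left(-2 + u^{2} + 3 u\right) 3 = -6 + 3 u^{2} + 9 u$)
$G = -144$
$\sqrt{G + x{\left(g{\left(5,J{\left(-3,0 \right)} \right)} \right)}} = \sqrt{-144 + \left(-6 + 3 \cdot 0^{2} + 9 \cdot 0\right)} = \sqrt{-144 + \left(-6 + 3 \cdot 0 + 0\right)} = \sqrt{-144 + \left(-6 + 0 + 0\right)} = \sqrt{-144 - 6} = \sqrt{-150} = 5 i \sqrt{6}$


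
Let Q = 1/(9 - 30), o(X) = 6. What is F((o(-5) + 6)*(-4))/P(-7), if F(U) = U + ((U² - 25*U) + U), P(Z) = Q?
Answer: -71568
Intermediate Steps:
Q = -1/21 (Q = 1/(-21) = -1/21 ≈ -0.047619)
P(Z) = -1/21
F(U) = U² - 23*U (F(U) = U + (U² - 24*U) = U² - 23*U)
F((o(-5) + 6)*(-4))/P(-7) = (((6 + 6)*(-4))*(-23 + (6 + 6)*(-4)))/(-1/21) = ((12*(-4))*(-23 + 12*(-4)))*(-21) = -48*(-23 - 48)*(-21) = -48*(-71)*(-21) = 3408*(-21) = -71568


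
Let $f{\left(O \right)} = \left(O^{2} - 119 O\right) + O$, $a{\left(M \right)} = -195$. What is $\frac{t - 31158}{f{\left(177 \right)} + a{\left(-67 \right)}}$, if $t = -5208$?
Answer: $- \frac{6061}{1708} \approx -3.5486$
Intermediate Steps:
$f{\left(O \right)} = O^{2} - 118 O$
$\frac{t - 31158}{f{\left(177 \right)} + a{\left(-67 \right)}} = \frac{-5208 - 31158}{177 \left(-118 + 177\right) - 195} = - \frac{36366}{177 \cdot 59 - 195} = - \frac{36366}{10443 - 195} = - \frac{36366}{10248} = \left(-36366\right) \frac{1}{10248} = - \frac{6061}{1708}$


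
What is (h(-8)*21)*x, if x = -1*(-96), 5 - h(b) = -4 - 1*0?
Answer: 18144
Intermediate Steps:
h(b) = 9 (h(b) = 5 - (-4 - 1*0) = 5 - (-4 + 0) = 5 - 1*(-4) = 5 + 4 = 9)
x = 96
(h(-8)*21)*x = (9*21)*96 = 189*96 = 18144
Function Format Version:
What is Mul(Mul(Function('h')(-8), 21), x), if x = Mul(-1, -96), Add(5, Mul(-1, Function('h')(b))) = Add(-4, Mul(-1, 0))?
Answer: 18144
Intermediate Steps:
Function('h')(b) = 9 (Function('h')(b) = Add(5, Mul(-1, Add(-4, Mul(-1, 0)))) = Add(5, Mul(-1, Add(-4, 0))) = Add(5, Mul(-1, -4)) = Add(5, 4) = 9)
x = 96
Mul(Mul(Function('h')(-8), 21), x) = Mul(Mul(9, 21), 96) = Mul(189, 96) = 18144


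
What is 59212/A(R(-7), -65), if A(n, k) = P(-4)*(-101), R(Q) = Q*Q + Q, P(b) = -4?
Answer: 14803/101 ≈ 146.56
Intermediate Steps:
R(Q) = Q + Q² (R(Q) = Q² + Q = Q + Q²)
A(n, k) = 404 (A(n, k) = -4*(-101) = 404)
59212/A(R(-7), -65) = 59212/404 = 59212*(1/404) = 14803/101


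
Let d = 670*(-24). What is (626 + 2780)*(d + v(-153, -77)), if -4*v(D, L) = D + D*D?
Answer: -74570964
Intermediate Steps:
v(D, L) = -D/4 - D²/4 (v(D, L) = -(D + D*D)/4 = -(D + D²)/4 = -D/4 - D²/4)
d = -16080
(626 + 2780)*(d + v(-153, -77)) = (626 + 2780)*(-16080 - ¼*(-153)*(1 - 153)) = 3406*(-16080 - ¼*(-153)*(-152)) = 3406*(-16080 - 5814) = 3406*(-21894) = -74570964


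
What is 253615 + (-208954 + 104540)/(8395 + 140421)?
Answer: 18870932713/74408 ≈ 2.5361e+5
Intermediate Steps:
253615 + (-208954 + 104540)/(8395 + 140421) = 253615 - 104414/148816 = 253615 - 104414*1/148816 = 253615 - 52207/74408 = 18870932713/74408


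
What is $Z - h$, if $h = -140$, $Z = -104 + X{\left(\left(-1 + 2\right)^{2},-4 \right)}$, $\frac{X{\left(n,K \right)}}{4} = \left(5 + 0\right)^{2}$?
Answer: $136$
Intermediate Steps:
$X{\left(n,K \right)} = 100$ ($X{\left(n,K \right)} = 4 \left(5 + 0\right)^{2} = 4 \cdot 5^{2} = 4 \cdot 25 = 100$)
$Z = -4$ ($Z = -104 + 100 = -4$)
$Z - h = -4 - -140 = -4 + 140 = 136$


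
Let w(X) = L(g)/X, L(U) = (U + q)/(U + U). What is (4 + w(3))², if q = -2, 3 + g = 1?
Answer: 169/9 ≈ 18.778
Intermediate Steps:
g = -2 (g = -3 + 1 = -2)
L(U) = (-2 + U)/(2*U) (L(U) = (U - 2)/(U + U) = (-2 + U)/((2*U)) = (-2 + U)*(1/(2*U)) = (-2 + U)/(2*U))
w(X) = 1/X (w(X) = ((½)*(-2 - 2)/(-2))/X = ((½)*(-½)*(-4))/X = 1/X)
(4 + w(3))² = (4 + 1/3)² = (4 + ⅓)² = (13/3)² = 169/9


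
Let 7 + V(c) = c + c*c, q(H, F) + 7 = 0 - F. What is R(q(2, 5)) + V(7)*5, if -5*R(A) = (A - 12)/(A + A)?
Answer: 1224/5 ≈ 244.80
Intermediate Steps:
q(H, F) = -7 - F (q(H, F) = -7 + (0 - F) = -7 - F)
R(A) = -(-12 + A)/(10*A) (R(A) = -(A - 12)/(5*(A + A)) = -(-12 + A)/(5*(2*A)) = -(-12 + A)*1/(2*A)/5 = -(-12 + A)/(10*A))
V(c) = -7 + c + c**2 (V(c) = -7 + (c + c*c) = -7 + (c + c**2) = -7 + c + c**2)
R(q(2, 5)) + V(7)*5 = (12 - (-7 - 1*5))/(10*(-7 - 1*5)) + (-7 + 7 + 7**2)*5 = (12 - (-7 - 5))/(10*(-7 - 5)) + (-7 + 7 + 49)*5 = (1/10)*(12 - 1*(-12))/(-12) + 49*5 = (1/10)*(-1/12)*(12 + 12) + 245 = (1/10)*(-1/12)*24 + 245 = -1/5 + 245 = 1224/5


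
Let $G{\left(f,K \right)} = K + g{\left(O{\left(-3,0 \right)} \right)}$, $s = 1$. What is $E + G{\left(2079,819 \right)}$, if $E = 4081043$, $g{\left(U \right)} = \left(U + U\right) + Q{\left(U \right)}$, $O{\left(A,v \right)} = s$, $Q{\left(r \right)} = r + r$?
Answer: $4081866$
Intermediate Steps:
$Q{\left(r \right)} = 2 r$
$O{\left(A,v \right)} = 1$
$g{\left(U \right)} = 4 U$ ($g{\left(U \right)} = \left(U + U\right) + 2 U = 2 U + 2 U = 4 U$)
$G{\left(f,K \right)} = 4 + K$ ($G{\left(f,K \right)} = K + 4 \cdot 1 = K + 4 = 4 + K$)
$E + G{\left(2079,819 \right)} = 4081043 + \left(4 + 819\right) = 4081043 + 823 = 4081866$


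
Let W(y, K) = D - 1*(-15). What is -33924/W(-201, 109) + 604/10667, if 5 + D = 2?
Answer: -30155005/10667 ≈ -2826.9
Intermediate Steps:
D = -3 (D = -5 + 2 = -3)
W(y, K) = 12 (W(y, K) = -3 - 1*(-15) = -3 + 15 = 12)
-33924/W(-201, 109) + 604/10667 = -33924/12 + 604/10667 = -33924*1/12 + 604*(1/10667) = -2827 + 604/10667 = -30155005/10667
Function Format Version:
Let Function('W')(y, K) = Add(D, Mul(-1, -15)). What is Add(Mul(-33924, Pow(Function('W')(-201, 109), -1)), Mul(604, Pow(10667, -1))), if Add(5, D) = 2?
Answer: Rational(-30155005, 10667) ≈ -2826.9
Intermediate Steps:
D = -3 (D = Add(-5, 2) = -3)
Function('W')(y, K) = 12 (Function('W')(y, K) = Add(-3, Mul(-1, -15)) = Add(-3, 15) = 12)
Add(Mul(-33924, Pow(Function('W')(-201, 109), -1)), Mul(604, Pow(10667, -1))) = Add(Mul(-33924, Pow(12, -1)), Mul(604, Pow(10667, -1))) = Add(Mul(-33924, Rational(1, 12)), Mul(604, Rational(1, 10667))) = Add(-2827, Rational(604, 10667)) = Rational(-30155005, 10667)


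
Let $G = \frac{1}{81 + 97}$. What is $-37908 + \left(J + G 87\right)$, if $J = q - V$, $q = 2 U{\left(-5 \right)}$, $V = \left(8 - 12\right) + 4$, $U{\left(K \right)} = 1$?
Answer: $- \frac{6747181}{178} \approx -37906.0$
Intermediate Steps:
$G = \frac{1}{178} \approx 0.005618$
$V = 0$ ($V = -4 + 4 = 0$)
$q = 2$ ($q = 2 \cdot 1 = 2$)
$J = 2$ ($J = 2 - 0 = 2 + 0 = 2$)
$-37908 + \left(J + G 87\right) = -37908 + \left(2 + \frac{1}{178} \cdot 87\right) = -37908 + \left(2 + \frac{87}{178}\right) = -37908 + \frac{443}{178} = - \frac{6747181}{178}$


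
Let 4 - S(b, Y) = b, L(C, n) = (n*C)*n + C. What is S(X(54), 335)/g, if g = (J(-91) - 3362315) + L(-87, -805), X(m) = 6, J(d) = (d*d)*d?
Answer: 1/30247074 ≈ 3.3061e-8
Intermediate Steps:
J(d) = d³ (J(d) = d²*d = d³)
L(C, n) = C + C*n² (L(C, n) = (C*n)*n + C = C*n² + C = C + C*n²)
S(b, Y) = 4 - b
g = -60494148 (g = ((-91)³ - 3362315) - 87*(1 + (-805)²) = (-753571 - 3362315) - 87*(1 + 648025) = -4115886 - 87*648026 = -4115886 - 56378262 = -60494148)
S(X(54), 335)/g = (4 - 1*6)/(-60494148) = (4 - 6)*(-1/60494148) = -2*(-1/60494148) = 1/30247074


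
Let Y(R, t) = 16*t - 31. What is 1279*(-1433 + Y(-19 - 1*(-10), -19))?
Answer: -2261272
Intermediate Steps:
Y(R, t) = -31 + 16*t
1279*(-1433 + Y(-19 - 1*(-10), -19)) = 1279*(-1433 + (-31 + 16*(-19))) = 1279*(-1433 + (-31 - 304)) = 1279*(-1433 - 335) = 1279*(-1768) = -2261272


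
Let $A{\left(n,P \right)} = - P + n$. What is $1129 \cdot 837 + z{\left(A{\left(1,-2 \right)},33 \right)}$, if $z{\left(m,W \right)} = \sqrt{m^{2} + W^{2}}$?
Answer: $944973 + 3 \sqrt{122} \approx 9.4501 \cdot 10^{5}$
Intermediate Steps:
$A{\left(n,P \right)} = n - P$
$z{\left(m,W \right)} = \sqrt{W^{2} + m^{2}}$
$1129 \cdot 837 + z{\left(A{\left(1,-2 \right)},33 \right)} = 1129 \cdot 837 + \sqrt{33^{2} + \left(1 - -2\right)^{2}} = 944973 + \sqrt{1089 + \left(1 + 2\right)^{2}} = 944973 + \sqrt{1089 + 3^{2}} = 944973 + \sqrt{1089 + 9} = 944973 + \sqrt{1098} = 944973 + 3 \sqrt{122}$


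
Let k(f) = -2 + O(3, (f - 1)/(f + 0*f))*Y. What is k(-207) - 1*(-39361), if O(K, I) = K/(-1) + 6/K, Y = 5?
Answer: 39354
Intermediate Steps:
O(K, I) = -K + 6/K (O(K, I) = K*(-1) + 6/K = -K + 6/K)
k(f) = -7 (k(f) = -2 + (-1*3 + 6/3)*5 = -2 + (-3 + 6*(⅓))*5 = -2 + (-3 + 2)*5 = -2 - 1*5 = -2 - 5 = -7)
k(-207) - 1*(-39361) = -7 - 1*(-39361) = -7 + 39361 = 39354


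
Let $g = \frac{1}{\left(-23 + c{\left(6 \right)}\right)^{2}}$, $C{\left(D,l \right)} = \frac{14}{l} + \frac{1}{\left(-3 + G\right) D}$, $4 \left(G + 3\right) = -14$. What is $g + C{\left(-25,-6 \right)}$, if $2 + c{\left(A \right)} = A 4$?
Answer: $- \frac{1894}{1425} \approx -1.3291$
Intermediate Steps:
$G = - \frac{13}{2}$ ($G = -3 + \frac{1}{4} \left(-14\right) = -3 - \frac{7}{2} = - \frac{13}{2} \approx -6.5$)
$c{\left(A \right)} = -2 + 4 A$ ($c{\left(A \right)} = -2 + A 4 = -2 + 4 A$)
$C{\left(D,l \right)} = \frac{14}{l} - \frac{2}{19 D}$ ($C{\left(D,l \right)} = \frac{14}{l} + \frac{1}{\left(-3 - \frac{13}{2}\right) D} = \frac{14}{l} + \frac{1}{\left(- \frac{19}{2}\right) D} = \frac{14}{l} - \frac{2}{19 D}$)
$g = 1$ ($g = \frac{1}{\left(-23 + \left(-2 + 4 \cdot 6\right)\right)^{2}} = \frac{1}{\left(-23 + \left(-2 + 24\right)\right)^{2}} = \frac{1}{\left(-23 + 22\right)^{2}} = \frac{1}{\left(-1\right)^{2}} = 1^{-1} = 1$)
$g + C{\left(-25,-6 \right)} = 1 + \left(\frac{14}{-6} - \frac{2}{19 \left(-25\right)}\right) = 1 + \left(14 \left(- \frac{1}{6}\right) - - \frac{2}{475}\right) = 1 + \left(- \frac{7}{3} + \frac{2}{475}\right) = 1 - \frac{3319}{1425} = - \frac{1894}{1425}$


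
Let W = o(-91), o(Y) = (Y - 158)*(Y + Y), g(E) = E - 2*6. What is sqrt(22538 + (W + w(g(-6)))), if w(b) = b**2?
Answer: 2*sqrt(17045) ≈ 261.11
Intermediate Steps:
g(E) = -12 + E (g(E) = E - 12 = -12 + E)
o(Y) = 2*Y*(-158 + Y) (o(Y) = (-158 + Y)*(2*Y) = 2*Y*(-158 + Y))
W = 45318 (W = 2*(-91)*(-158 - 91) = 2*(-91)*(-249) = 45318)
sqrt(22538 + (W + w(g(-6)))) = sqrt(22538 + (45318 + (-12 - 6)**2)) = sqrt(22538 + (45318 + (-18)**2)) = sqrt(22538 + (45318 + 324)) = sqrt(22538 + 45642) = sqrt(68180) = 2*sqrt(17045)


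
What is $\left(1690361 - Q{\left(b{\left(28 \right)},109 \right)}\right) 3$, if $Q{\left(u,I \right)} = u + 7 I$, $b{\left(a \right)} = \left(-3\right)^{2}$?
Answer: $5068767$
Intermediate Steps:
$b{\left(a \right)} = 9$
$\left(1690361 - Q{\left(b{\left(28 \right)},109 \right)}\right) 3 = \left(1690361 - \left(9 + 7 \cdot 109\right)\right) 3 = \left(1690361 - \left(9 + 763\right)\right) 3 = \left(1690361 - 772\right) 3 = 1689589 \cdot 3 = 5068767$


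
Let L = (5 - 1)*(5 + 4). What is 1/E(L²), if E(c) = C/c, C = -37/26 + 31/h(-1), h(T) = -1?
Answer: -11232/281 ≈ -39.972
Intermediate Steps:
L = 36 (L = 4*9 = 36)
C = -843/26 (C = -37/26 + 31/(-1) = -37*1/26 + 31*(-1) = -37/26 - 31 = -843/26 ≈ -32.423)
E(c) = -843/(26*c)
1/E(L²) = 1/(-843/(26*(36²))) = 1/(-843/26/1296) = 1/(-843/26*1/1296) = 1/(-281/11232) = -11232/281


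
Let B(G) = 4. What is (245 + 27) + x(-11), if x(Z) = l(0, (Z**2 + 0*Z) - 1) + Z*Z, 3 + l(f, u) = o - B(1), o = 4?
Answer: 390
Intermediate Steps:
l(f, u) = -3 (l(f, u) = -3 + (4 - 1*4) = -3 + (4 - 4) = -3 + 0 = -3)
x(Z) = -3 + Z**2 (x(Z) = -3 + Z*Z = -3 + Z**2)
(245 + 27) + x(-11) = (245 + 27) + (-3 + (-11)**2) = 272 + (-3 + 121) = 272 + 118 = 390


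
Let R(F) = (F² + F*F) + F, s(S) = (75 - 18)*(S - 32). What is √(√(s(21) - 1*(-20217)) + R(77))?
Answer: √(11935 + √19590) ≈ 109.89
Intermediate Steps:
s(S) = -1824 + 57*S (s(S) = 57*(-32 + S) = -1824 + 57*S)
R(F) = F + 2*F² (R(F) = (F² + F²) + F = 2*F² + F = F + 2*F²)
√(√(s(21) - 1*(-20217)) + R(77)) = √(√((-1824 + 57*21) - 1*(-20217)) + 77*(1 + 2*77)) = √(√((-1824 + 1197) + 20217) + 77*(1 + 154)) = √(√(-627 + 20217) + 77*155) = √(√19590 + 11935) = √(11935 + √19590)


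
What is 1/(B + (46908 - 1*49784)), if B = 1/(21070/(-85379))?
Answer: -3010/8668957 ≈ -0.00034722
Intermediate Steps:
B = -12197/3010 (B = 1/(21070*(-1/85379)) = 1/(-3010/12197) = -12197/3010 ≈ -4.0522)
1/(B + (46908 - 1*49784)) = 1/(-12197/3010 + (46908 - 1*49784)) = 1/(-12197/3010 + (46908 - 49784)) = 1/(-12197/3010 - 2876) = 1/(-8668957/3010) = -3010/8668957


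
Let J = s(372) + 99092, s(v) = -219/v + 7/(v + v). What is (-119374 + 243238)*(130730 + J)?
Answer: 882464614057/31 ≈ 2.8467e+10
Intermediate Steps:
s(v) = -431/(2*v) (s(v) = -219/v + 7/((2*v)) = -219/v + 7*(1/(2*v)) = -219/v + 7/(2*v) = -431/(2*v))
J = 73724017/744 (J = -431/2/372 + 99092 = -431/2*1/372 + 99092 = -431/744 + 99092 = 73724017/744 ≈ 99091.)
(-119374 + 243238)*(130730 + J) = (-119374 + 243238)*(130730 + 73724017/744) = 123864*(170987137/744) = 882464614057/31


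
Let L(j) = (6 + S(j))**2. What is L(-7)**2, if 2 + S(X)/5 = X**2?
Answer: 3373402561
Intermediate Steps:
S(X) = -10 + 5*X**2
L(j) = (-4 + 5*j**2)**2 (L(j) = (6 + (-10 + 5*j**2))**2 = (-4 + 5*j**2)**2)
L(-7)**2 = ((-4 + 5*(-7)**2)**2)**2 = ((-4 + 5*49)**2)**2 = ((-4 + 245)**2)**2 = (241**2)**2 = 58081**2 = 3373402561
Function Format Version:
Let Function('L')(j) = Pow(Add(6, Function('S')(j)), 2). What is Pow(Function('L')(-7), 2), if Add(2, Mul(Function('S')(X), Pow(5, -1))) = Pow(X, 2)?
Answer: 3373402561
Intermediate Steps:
Function('S')(X) = Add(-10, Mul(5, Pow(X, 2)))
Function('L')(j) = Pow(Add(-4, Mul(5, Pow(j, 2))), 2) (Function('L')(j) = Pow(Add(6, Add(-10, Mul(5, Pow(j, 2)))), 2) = Pow(Add(-4, Mul(5, Pow(j, 2))), 2))
Pow(Function('L')(-7), 2) = Pow(Pow(Add(-4, Mul(5, Pow(-7, 2))), 2), 2) = Pow(Pow(Add(-4, Mul(5, 49)), 2), 2) = Pow(Pow(Add(-4, 245), 2), 2) = Pow(Pow(241, 2), 2) = Pow(58081, 2) = 3373402561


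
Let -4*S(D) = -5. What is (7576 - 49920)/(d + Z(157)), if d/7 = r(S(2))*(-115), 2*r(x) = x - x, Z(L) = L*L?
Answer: -42344/24649 ≈ -1.7179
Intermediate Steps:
Z(L) = L²
S(D) = 5/4 (S(D) = -¼*(-5) = 5/4)
r(x) = 0 (r(x) = (x - x)/2 = (½)*0 = 0)
d = 0 (d = 7*(0*(-115)) = 7*0 = 0)
(7576 - 49920)/(d + Z(157)) = (7576 - 49920)/(0 + 157²) = -42344/(0 + 24649) = -42344/24649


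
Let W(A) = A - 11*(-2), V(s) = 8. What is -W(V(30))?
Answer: -30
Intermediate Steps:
W(A) = 22 + A (W(A) = A + 22 = 22 + A)
-W(V(30)) = -(22 + 8) = -1*30 = -30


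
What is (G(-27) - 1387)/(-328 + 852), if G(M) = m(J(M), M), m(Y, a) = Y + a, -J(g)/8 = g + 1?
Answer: -603/262 ≈ -2.3015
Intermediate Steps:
J(g) = -8 - 8*g (J(g) = -8*(g + 1) = -8*(1 + g) = -8 - 8*g)
G(M) = -8 - 7*M (G(M) = (-8 - 8*M) + M = -8 - 7*M)
(G(-27) - 1387)/(-328 + 852) = ((-8 - 7*(-27)) - 1387)/(-328 + 852) = ((-8 + 189) - 1387)/524 = (181 - 1387)*(1/524) = -1206*1/524 = -603/262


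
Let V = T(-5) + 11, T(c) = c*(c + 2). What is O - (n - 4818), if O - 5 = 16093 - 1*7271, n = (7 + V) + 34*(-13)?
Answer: 14054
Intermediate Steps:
T(c) = c*(2 + c)
V = 26 (V = -5*(2 - 5) + 11 = -5*(-3) + 11 = 15 + 11 = 26)
n = -409 (n = (7 + 26) + 34*(-13) = 33 - 442 = -409)
O = 8827 (O = 5 + (16093 - 1*7271) = 5 + (16093 - 7271) = 5 + 8822 = 8827)
O - (n - 4818) = 8827 - (-409 - 4818) = 8827 - 1*(-5227) = 8827 + 5227 = 14054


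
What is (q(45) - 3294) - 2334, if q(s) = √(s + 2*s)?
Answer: -5628 + 3*√15 ≈ -5616.4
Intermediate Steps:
q(s) = √3*√s (q(s) = √(3*s) = √3*√s)
(q(45) - 3294) - 2334 = (√3*√45 - 3294) - 2334 = (√3*(3*√5) - 3294) - 2334 = (3*√15 - 3294) - 2334 = (-3294 + 3*√15) - 2334 = -5628 + 3*√15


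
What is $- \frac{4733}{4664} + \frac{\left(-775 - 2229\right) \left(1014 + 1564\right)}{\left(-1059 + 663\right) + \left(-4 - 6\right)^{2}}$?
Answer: $\frac{4514758775}{172568} \approx 26162.0$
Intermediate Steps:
$- \frac{4733}{4664} + \frac{\left(-775 - 2229\right) \left(1014 + 1564\right)}{\left(-1059 + 663\right) + \left(-4 - 6\right)^{2}} = \left(-4733\right) \frac{1}{4664} + \frac{\left(-3004\right) 2578}{-396 + \left(-10\right)^{2}} = - \frac{4733}{4664} - \frac{7744312}{-396 + 100} = - \frac{4733}{4664} - \frac{7744312}{-296} = - \frac{4733}{4664} - - \frac{968039}{37} = - \frac{4733}{4664} + \frac{968039}{37} = \frac{4514758775}{172568}$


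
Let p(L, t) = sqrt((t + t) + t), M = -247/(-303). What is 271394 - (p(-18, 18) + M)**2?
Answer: 24911393051/91809 - 494*sqrt(6)/101 ≈ 2.7133e+5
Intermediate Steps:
M = 247/303 (M = -247*(-1/303) = 247/303 ≈ 0.81518)
p(L, t) = sqrt(3)*sqrt(t) (p(L, t) = sqrt(2*t + t) = sqrt(3*t) = sqrt(3)*sqrt(t))
271394 - (p(-18, 18) + M)**2 = 271394 - (sqrt(3)*sqrt(18) + 247/303)**2 = 271394 - (sqrt(3)*(3*sqrt(2)) + 247/303)**2 = 271394 - (3*sqrt(6) + 247/303)**2 = 271394 - (247/303 + 3*sqrt(6))**2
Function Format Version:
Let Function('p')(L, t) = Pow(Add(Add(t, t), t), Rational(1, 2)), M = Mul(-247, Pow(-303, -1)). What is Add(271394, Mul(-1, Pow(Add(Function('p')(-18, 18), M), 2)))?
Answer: Add(Rational(24911393051, 91809), Mul(Rational(-494, 101), Pow(6, Rational(1, 2)))) ≈ 2.7133e+5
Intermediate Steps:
M = Rational(247, 303) (M = Mul(-247, Rational(-1, 303)) = Rational(247, 303) ≈ 0.81518)
Function('p')(L, t) = Mul(Pow(3, Rational(1, 2)), Pow(t, Rational(1, 2))) (Function('p')(L, t) = Pow(Add(Mul(2, t), t), Rational(1, 2)) = Pow(Mul(3, t), Rational(1, 2)) = Mul(Pow(3, Rational(1, 2)), Pow(t, Rational(1, 2))))
Add(271394, Mul(-1, Pow(Add(Function('p')(-18, 18), M), 2))) = Add(271394, Mul(-1, Pow(Add(Mul(Pow(3, Rational(1, 2)), Pow(18, Rational(1, 2))), Rational(247, 303)), 2))) = Add(271394, Mul(-1, Pow(Add(Mul(Pow(3, Rational(1, 2)), Mul(3, Pow(2, Rational(1, 2)))), Rational(247, 303)), 2))) = Add(271394, Mul(-1, Pow(Add(Mul(3, Pow(6, Rational(1, 2))), Rational(247, 303)), 2))) = Add(271394, Mul(-1, Pow(Add(Rational(247, 303), Mul(3, Pow(6, Rational(1, 2)))), 2)))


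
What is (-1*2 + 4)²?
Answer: 4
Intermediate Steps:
(-1*2 + 4)² = (-2 + 4)² = 2² = 4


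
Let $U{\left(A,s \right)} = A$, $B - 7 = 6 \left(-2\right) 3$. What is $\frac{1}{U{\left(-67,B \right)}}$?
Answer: $- \frac{1}{67} \approx -0.014925$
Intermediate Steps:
$B = -29$ ($B = 7 + 6 \left(-2\right) 3 = 7 - 36 = -29$)
$\frac{1}{U{\left(-67,B \right)}} = \frac{1}{-67} = - \frac{1}{67}$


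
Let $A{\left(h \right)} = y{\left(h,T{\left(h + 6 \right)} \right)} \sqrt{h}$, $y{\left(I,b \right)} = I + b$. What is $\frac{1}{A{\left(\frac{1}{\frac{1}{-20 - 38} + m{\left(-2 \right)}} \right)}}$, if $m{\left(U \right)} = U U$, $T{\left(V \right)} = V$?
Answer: $\frac{231 \sqrt{13398}}{87116} \approx 0.30693$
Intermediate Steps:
$m{\left(U \right)} = U^{2}$
$A{\left(h \right)} = \sqrt{h} \left(6 + 2 h\right)$ ($A{\left(h \right)} = \left(h + \left(h + 6\right)\right) \sqrt{h} = \left(h + \left(6 + h\right)\right) \sqrt{h} = \left(6 + 2 h\right) \sqrt{h} = \sqrt{h} \left(6 + 2 h\right)$)
$\frac{1}{A{\left(\frac{1}{\frac{1}{-20 - 38} + m{\left(-2 \right)}} \right)}} = \frac{1}{2 \sqrt{\frac{1}{\frac{1}{-20 - 38} + \left(-2\right)^{2}}} \left(3 + \frac{1}{\frac{1}{-20 - 38} + \left(-2\right)^{2}}\right)} = \frac{1}{2 \sqrt{\frac{1}{\frac{1}{-58} + 4}} \left(3 + \frac{1}{\frac{1}{-58} + 4}\right)} = \frac{1}{2 \sqrt{\frac{1}{- \frac{1}{58} + 4}} \left(3 + \frac{1}{- \frac{1}{58} + 4}\right)} = \frac{1}{2 \sqrt{\frac{1}{\frac{231}{58}}} \left(3 + \frac{1}{\frac{231}{58}}\right)} = \frac{1}{2 \sqrt{\frac{58}{231}} \left(3 + \frac{58}{231}\right)} = \frac{1}{2 \frac{\sqrt{13398}}{231} \cdot \frac{751}{231}} = \frac{1}{\frac{1502}{53361} \sqrt{13398}} = \frac{231 \sqrt{13398}}{87116}$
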